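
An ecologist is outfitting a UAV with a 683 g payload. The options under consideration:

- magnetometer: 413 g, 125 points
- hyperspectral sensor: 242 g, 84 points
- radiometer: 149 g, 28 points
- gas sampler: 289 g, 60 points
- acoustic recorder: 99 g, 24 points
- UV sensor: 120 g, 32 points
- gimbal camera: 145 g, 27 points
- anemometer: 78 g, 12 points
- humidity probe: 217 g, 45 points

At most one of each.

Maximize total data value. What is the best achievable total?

By data value per g: hyperspectral sensor 0.35, magnetometer 0.30, UV sensor 0.27 lead.
Magnetometer + hyperspectral sensor uses 655 of the 683 g and totals 209.
Runner-up magnetometer + radiometer + UV sensor tops out at 185.

209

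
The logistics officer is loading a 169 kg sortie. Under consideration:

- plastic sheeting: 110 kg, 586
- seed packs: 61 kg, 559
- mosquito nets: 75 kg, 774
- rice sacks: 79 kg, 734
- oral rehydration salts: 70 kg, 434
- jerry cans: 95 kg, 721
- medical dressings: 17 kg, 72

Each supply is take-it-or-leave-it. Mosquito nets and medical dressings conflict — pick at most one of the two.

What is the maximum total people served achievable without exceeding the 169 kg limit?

1508

Ranking by ratio (people served/kg): mosquito nets 10.32, rice sacks 9.29, seed packs 9.16.
Mosquito nets + rice sacks uses 154 of the 169 kg and totals 1508.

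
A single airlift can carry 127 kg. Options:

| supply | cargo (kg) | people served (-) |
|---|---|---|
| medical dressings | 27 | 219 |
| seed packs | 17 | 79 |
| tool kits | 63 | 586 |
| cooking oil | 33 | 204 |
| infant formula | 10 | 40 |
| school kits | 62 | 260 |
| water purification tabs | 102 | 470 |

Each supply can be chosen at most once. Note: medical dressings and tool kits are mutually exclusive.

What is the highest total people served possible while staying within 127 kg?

Taking seed packs + tool kits + cooking oil + infant formula: 123 kg used, 909 in people served.

909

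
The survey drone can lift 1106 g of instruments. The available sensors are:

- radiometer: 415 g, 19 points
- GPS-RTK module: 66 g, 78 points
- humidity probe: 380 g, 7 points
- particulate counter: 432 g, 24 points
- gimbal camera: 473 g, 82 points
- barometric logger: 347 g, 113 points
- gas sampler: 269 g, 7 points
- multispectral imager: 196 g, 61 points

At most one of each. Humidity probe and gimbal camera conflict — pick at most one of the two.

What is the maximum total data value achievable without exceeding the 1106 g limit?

334

The ratio ordering already packs tightly: GPS-RTK module + gimbal camera + barometric logger + multispectral imager, 1082 g, 334.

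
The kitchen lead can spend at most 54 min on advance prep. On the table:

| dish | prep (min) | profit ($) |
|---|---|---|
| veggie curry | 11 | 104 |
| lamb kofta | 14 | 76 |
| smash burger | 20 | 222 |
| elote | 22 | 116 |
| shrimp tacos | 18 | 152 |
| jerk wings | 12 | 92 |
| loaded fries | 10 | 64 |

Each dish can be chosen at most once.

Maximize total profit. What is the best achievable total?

482

Ranking by ratio (profit/min): smash burger 11.10, veggie curry 9.45, shrimp tacos 8.44.
Greedy by ratio would take veggie curry + smash burger + shrimp tacos: 49 min used, total 478.
Dropping shrimp tacos frees 18 min; slotting in jerk wings + loaded fries (22 min) lifts the total to 482 at 53 min.
Nothing else within 54 min beats 482.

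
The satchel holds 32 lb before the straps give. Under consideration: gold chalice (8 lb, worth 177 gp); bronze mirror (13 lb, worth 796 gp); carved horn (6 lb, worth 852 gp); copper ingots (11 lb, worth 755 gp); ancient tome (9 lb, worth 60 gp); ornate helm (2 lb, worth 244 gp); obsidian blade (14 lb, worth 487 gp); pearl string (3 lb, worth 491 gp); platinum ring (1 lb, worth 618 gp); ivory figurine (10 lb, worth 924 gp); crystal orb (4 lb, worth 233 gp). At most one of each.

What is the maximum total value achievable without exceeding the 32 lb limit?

Filling by ratio: carved horn + ornate helm + pearl string + platinum ring + ivory figurine + crystal orb for 3362, with 6 lb left unused.
Dropping ornate helm and crystal orb frees 6 lb; slotting in copper ingots (11 lb) lifts the total to 3640 at 31 lb.
Runner-up bronze mirror + carved horn + ornate helm + platinum ring + ivory figurine tops out at 3434.

3640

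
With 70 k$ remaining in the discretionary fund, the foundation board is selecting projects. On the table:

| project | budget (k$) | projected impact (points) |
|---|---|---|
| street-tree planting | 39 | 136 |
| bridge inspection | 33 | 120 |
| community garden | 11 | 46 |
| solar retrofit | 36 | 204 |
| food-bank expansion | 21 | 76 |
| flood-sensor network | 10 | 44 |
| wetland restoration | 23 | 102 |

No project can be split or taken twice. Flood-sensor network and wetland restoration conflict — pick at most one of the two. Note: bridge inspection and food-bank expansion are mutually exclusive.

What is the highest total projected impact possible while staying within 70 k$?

Community garden + solar retrofit + wetland restoration uses 70 of the 70 k$ and totals 352.
Every other selection either busts 70 k$ or breaks a pairing rule or fails to beat 352.

352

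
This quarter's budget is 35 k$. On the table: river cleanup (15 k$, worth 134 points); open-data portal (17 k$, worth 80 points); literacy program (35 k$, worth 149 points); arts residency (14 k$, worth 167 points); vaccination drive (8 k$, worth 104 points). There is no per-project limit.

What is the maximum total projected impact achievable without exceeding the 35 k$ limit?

416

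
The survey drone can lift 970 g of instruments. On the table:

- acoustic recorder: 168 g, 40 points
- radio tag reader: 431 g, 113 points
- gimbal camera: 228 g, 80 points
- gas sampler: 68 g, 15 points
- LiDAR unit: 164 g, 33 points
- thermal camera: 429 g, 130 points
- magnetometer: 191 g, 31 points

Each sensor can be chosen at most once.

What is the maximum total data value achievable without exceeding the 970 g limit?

The ratio ordering already packs tightly: acoustic recorder + gimbal camera + gas sampler + thermal camera, 893 g, 265.
Next best is radio tag reader + gas sampler + thermal camera at 258 (928 g) — short by 7.

265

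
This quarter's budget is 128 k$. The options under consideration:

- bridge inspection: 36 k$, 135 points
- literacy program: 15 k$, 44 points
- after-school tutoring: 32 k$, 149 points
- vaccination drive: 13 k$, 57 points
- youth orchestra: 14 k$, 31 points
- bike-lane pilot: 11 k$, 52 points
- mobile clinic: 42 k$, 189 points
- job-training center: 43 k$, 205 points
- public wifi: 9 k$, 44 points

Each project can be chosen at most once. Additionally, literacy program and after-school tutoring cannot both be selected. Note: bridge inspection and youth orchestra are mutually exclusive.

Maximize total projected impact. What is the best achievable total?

595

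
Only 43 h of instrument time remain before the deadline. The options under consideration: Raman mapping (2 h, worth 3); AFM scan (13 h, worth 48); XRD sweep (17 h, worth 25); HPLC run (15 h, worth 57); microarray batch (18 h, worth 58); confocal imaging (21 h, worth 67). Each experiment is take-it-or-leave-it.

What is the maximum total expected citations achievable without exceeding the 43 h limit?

128

Taking the top-ratio experiments first gives Raman mapping + AFM scan + HPLC run for 108 (30 h).
Replace AFM scan and HPLC run with microarray batch + confocal imaging: the trade gains 20 net, giving 128 at 41 h.
That's the maximum — no swap from here does better than 128.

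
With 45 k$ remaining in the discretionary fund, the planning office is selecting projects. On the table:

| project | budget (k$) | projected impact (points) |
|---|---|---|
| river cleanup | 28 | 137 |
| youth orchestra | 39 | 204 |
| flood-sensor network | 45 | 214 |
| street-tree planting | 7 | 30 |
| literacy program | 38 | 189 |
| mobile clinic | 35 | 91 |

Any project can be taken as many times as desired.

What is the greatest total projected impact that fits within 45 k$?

219

Filling by ratio: youth orchestra for 204, with 6 k$ left unused.
Dropping youth orchestra frees 39 k$; slotting in street-tree planting + literacy program (45 k$) lifts the total to 219 at 45 k$.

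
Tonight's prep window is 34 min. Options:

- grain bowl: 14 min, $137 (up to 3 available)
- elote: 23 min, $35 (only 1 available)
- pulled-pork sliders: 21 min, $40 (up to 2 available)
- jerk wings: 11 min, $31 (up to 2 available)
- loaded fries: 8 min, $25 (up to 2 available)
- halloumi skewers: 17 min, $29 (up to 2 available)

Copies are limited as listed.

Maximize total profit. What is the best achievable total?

Best packing: 2×grain bowl — 28 min, 274 total.

274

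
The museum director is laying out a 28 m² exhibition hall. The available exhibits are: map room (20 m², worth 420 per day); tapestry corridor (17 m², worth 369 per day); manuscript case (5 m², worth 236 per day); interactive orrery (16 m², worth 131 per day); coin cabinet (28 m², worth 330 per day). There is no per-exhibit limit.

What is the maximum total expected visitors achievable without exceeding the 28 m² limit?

1180

By expected visitors per m²: manuscript case 47.20, tapestry corridor 21.71, map room 21.00, coin cabinet 11.79 lead.
5×manuscript case uses 25 of the 28 m² and totals 1180.
The spare 3 m² is too small for any remaining exhibit, and no exchange beats 1180.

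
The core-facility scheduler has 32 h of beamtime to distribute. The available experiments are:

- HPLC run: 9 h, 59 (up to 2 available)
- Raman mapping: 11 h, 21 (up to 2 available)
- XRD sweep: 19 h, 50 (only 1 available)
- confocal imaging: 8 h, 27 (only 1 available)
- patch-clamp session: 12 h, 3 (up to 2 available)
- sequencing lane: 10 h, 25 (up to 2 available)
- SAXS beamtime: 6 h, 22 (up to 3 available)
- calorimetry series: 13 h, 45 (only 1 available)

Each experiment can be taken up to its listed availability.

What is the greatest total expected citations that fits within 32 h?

167

Taking the top-ratio experiments first gives 2×HPLC run + 2×SAXS beamtime for 162 (30 h).
The 6 h tied up in SAXS beamtime is better spent on confocal imaging — total rises to 167 (32 h).
No other feasible combination exceeds 167.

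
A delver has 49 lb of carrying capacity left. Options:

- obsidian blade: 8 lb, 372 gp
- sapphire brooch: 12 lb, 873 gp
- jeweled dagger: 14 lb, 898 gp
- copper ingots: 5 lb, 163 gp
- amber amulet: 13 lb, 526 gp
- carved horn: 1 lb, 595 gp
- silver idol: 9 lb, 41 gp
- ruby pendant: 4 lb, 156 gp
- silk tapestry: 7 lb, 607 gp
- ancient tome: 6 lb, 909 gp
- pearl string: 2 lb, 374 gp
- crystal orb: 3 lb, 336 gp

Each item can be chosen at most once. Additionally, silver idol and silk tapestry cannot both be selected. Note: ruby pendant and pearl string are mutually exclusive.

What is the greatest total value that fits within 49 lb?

4592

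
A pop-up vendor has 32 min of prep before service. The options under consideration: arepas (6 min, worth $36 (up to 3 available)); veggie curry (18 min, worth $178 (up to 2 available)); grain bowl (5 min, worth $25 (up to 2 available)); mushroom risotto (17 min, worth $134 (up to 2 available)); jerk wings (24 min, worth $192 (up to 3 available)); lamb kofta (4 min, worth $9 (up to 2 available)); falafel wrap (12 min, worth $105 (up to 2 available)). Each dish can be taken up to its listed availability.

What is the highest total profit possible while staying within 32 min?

The ratio ordering already packs tightly: veggie curry + falafel wrap, 30 min, 283.
The spare 2 min is too small for any remaining dish, and no exchange beats 283.

283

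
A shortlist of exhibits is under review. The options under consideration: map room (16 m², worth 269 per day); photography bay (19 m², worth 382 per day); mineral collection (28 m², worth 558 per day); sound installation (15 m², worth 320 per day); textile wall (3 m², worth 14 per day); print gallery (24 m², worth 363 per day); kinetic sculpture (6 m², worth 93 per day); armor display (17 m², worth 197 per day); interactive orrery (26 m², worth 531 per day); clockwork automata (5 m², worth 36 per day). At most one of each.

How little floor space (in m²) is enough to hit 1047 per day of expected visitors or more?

54

Need the lightest bundle worth ≥ 1047.
mineral collection + interactive orrery: 1089 expected visitors at 54 m².
Any bundle with less than 54 m² falls short of 1047.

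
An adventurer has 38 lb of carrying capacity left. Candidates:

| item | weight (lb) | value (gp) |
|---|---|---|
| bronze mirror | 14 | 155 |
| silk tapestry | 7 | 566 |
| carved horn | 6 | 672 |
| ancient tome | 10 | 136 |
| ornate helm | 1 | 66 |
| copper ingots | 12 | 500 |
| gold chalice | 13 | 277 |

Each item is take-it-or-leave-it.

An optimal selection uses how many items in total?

Best achievable value is 2015.
silk tapestry + carved horn + copper ingots + gold chalice hits 2015 at 38 lb.
All optima have 4 items.

4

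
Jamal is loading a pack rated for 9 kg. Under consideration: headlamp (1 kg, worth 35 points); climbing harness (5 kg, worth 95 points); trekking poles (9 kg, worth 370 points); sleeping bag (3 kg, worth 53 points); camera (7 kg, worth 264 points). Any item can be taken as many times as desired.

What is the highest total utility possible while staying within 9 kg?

Taking trekking poles: 9 kg used, 370 in utility.

370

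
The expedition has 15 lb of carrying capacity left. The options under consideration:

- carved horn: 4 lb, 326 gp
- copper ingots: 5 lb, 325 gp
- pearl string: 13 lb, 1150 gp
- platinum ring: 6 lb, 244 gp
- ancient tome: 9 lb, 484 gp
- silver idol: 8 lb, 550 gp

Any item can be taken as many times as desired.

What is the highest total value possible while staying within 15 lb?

1150

Best packing: pearl string — 13 lb, 1150 total.
No other feasible combination exceeds 1150.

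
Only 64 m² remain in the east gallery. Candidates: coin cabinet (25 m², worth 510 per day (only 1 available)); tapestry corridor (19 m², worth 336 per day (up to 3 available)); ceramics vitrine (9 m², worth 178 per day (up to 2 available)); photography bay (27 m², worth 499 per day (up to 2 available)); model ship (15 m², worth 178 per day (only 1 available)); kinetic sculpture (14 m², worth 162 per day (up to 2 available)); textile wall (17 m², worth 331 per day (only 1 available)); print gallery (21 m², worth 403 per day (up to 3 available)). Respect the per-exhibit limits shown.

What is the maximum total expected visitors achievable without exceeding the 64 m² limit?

By expected visitors per m²: coin cabinet 20.40, ceramics vitrine 19.78, textile wall 19.47, print gallery 19.19 lead.
Greedy by ratio would take coin cabinet + 2×ceramics vitrine + textile wall: 60 m² used, total 1197.
Dropping textile wall frees 17 m²; slotting in print gallery (21 m²) lifts the total to 1269 at 64 m².
That's the maximum — no swap from here does better than 1269.

1269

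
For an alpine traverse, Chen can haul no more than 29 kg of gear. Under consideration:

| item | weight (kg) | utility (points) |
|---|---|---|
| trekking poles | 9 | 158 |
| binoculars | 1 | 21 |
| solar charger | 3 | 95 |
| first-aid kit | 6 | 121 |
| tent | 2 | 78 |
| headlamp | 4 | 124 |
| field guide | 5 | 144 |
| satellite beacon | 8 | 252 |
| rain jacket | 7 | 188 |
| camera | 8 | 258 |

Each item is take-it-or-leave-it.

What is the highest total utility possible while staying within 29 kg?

900

A density-first pass picks binoculars + solar charger + tent + headlamp + satellite beacon + camera — 828 at 26 kg.
The 4 kg tied up in binoculars and solar charger is better spent on rain jacket — total rises to 900 (29 kg).
No other feasible combination exceeds 900.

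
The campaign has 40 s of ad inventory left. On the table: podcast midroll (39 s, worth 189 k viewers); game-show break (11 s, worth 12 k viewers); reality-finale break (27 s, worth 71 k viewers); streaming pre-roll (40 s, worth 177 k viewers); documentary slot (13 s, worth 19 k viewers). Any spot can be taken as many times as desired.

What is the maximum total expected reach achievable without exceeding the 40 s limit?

By expected reach per s: podcast midroll 4.85, streaming pre-roll 4.42, reality-finale break 2.63 lead.
Best packing: podcast midroll — 39 s, 189 total.

189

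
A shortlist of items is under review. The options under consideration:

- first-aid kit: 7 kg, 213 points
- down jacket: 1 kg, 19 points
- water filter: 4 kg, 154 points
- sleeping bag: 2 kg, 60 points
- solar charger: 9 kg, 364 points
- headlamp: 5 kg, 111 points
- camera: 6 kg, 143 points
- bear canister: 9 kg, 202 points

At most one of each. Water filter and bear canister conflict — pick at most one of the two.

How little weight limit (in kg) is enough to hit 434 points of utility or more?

12

Minimise kg subject to total utility ≥ 434.
Taking down jacket + sleeping bag + solar charger gives 443 (≥ 434) for 12 kg.
Below 12 kg the best achievable stays under 434.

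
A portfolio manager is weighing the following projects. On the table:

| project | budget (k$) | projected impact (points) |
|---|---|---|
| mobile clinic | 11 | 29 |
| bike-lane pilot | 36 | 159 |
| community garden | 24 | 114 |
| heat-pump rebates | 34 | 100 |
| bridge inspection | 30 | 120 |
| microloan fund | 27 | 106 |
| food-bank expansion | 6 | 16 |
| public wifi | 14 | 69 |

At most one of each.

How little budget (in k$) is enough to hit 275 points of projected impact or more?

Look for the lowest-budget combination reaching 275.
community garden + microloan fund + public wifi reaches 289 using 65 k$.
Below 65 k$ the best achievable stays under 275.

65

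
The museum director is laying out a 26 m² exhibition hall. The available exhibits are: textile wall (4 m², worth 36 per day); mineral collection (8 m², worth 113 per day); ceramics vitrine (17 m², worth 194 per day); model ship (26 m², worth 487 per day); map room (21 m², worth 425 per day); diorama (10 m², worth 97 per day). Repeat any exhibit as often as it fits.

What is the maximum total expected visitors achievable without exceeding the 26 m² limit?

Filling by ratio: textile wall + map room for 461, with 1 m² left unused.
Replace textile wall and map room with model ship: the trade gains 26 net, giving 487 at 26 m².
No other feasible combination exceeds 487.

487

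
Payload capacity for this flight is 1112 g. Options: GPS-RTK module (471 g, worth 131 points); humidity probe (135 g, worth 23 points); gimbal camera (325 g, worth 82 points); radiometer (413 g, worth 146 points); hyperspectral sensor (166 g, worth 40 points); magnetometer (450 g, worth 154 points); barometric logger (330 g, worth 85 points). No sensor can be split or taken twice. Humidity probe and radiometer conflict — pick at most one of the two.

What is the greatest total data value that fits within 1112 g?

Density check — radiometer 0.35, magnetometer 0.34, GPS-RTK module 0.28 are the best per g.
The ratio ordering already packs tightly: radiometer + hyperspectral sensor + magnetometer, 1029 g, 340.

340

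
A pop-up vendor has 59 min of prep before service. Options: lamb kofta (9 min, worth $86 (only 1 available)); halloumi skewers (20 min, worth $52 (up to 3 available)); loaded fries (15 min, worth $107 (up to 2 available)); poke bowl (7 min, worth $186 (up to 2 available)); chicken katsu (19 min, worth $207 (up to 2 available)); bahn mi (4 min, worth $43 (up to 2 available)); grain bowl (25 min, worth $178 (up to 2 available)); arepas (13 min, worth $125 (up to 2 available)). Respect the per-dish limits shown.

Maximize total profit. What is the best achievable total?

833

Taking the top-ratio dishes first gives 2×poke bowl + 2×chicken katsu + bahn mi for 829 (56 min).
The 19 min tied up in chicken katsu is better spent on lamb kofta + arepas — total rises to 833 (59 min).
Every other selection either busts 59 min or exceeds an availability limit or fails to beat 833.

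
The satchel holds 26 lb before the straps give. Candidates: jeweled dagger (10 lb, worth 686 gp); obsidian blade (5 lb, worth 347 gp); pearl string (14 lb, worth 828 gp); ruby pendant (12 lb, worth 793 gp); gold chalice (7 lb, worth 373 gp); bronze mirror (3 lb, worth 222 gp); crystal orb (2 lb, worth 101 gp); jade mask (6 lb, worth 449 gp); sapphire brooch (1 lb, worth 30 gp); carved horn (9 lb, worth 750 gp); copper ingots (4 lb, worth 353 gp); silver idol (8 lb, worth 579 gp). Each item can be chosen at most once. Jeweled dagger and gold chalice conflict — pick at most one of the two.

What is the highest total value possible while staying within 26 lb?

The ratio heuristic lands on bronze mirror + crystal orb + jade mask + sapphire brooch + carved horn + copper ingots (1905) but leaves 1 lb idle.
Using the slack differently, obsidian blade + carved horn + copper ingots + silver idol comes to 2029 at 26 lb.
An exhaustive check of the 4096 subsets confirms 2029.

2029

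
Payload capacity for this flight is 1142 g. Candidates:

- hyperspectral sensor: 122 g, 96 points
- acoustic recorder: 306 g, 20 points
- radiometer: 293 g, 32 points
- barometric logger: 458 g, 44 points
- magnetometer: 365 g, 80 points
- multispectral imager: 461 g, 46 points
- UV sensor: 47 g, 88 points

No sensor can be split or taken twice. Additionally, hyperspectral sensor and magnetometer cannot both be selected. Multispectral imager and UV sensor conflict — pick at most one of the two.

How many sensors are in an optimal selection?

4

Best achievable data value is 260.
One optimal bundle: hyperspectral sensor + radiometer + barometric logger + UV sensor (920 g).
Every optimal selection uses 4 sensors.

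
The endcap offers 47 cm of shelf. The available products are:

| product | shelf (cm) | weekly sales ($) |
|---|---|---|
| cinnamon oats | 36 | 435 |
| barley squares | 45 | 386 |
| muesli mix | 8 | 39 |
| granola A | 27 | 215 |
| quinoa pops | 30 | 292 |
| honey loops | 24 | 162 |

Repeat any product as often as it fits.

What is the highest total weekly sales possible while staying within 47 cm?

474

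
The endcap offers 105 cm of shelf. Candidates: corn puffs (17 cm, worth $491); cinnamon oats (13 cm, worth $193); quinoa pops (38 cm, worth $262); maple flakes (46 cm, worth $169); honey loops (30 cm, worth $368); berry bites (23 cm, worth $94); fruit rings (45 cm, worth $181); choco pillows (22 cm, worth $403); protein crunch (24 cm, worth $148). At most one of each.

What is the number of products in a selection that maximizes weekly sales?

Optimal total is 1549.
corn puffs + cinnamon oats + honey loops + berry bites + choco pillows hits 1549 at 105 cm.
Any selection reaching 1549 contains exactly 5 products.

5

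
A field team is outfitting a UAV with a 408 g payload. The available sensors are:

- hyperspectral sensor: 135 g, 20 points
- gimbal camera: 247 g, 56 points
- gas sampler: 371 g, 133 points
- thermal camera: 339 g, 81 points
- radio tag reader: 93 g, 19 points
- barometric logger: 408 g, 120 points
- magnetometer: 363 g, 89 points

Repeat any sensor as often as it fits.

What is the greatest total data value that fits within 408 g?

Taking gas sampler: 371 g used, 133 in data value.
The spare 37 g is too small for any remaining sensor, and no exchange beats 133.

133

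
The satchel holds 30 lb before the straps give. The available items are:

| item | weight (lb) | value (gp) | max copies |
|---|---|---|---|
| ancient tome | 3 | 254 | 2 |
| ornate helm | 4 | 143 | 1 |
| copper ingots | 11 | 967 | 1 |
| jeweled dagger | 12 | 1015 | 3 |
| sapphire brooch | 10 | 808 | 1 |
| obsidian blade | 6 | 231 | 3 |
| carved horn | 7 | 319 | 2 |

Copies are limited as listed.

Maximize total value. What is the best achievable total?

A density-first pass picks 2×ancient tome + copper ingots + jeweled dagger — 2490 at 29 lb.
Dropping copper ingots frees 11 lb; slotting in jeweled dagger (12 lb) lifts the total to 2538 at 30 lb.
Nothing else within 30 lb beats 2538.

2538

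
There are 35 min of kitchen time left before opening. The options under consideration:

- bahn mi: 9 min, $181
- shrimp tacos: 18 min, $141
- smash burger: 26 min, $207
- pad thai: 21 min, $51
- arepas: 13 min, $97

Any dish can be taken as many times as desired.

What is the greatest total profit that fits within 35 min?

543

The ratio ordering already packs tightly: 3×bahn mi, 27 min, 543.
Every other selection either busts 35 min or fails to beat 543.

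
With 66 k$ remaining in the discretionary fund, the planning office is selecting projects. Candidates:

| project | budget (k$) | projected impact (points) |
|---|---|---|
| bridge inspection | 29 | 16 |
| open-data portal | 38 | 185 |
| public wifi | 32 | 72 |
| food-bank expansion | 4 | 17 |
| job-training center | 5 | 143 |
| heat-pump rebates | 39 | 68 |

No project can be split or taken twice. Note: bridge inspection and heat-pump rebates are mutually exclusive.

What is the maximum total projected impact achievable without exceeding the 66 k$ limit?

By projected impact per k$: job-training center 28.60, open-data portal 4.87, food-bank expansion 4.25, public wifi 2.25 lead.
The ratio ordering already packs tightly: open-data portal + food-bank expansion + job-training center, 47 k$, 345.
The closest alternative, open-data portal + job-training center, reaches only 328.

345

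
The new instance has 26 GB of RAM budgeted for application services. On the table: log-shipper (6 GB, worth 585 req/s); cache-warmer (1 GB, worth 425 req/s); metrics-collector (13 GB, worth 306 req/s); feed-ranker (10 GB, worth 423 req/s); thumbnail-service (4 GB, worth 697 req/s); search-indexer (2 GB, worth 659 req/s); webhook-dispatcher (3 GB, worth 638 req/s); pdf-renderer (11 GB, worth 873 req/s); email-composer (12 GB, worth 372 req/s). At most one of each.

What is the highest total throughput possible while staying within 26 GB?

Density check — cache-warmer 425.00, search-indexer 329.50, webhook-dispatcher 212.67 are the best per GB.
Taking the top-ratio services first gives log-shipper + cache-warmer + feed-ranker + thumbnail-service + search-indexer + webhook-dispatcher for 3427 (26 GB).
Dropping cache-warmer and feed-ranker frees 11 GB; slotting in pdf-renderer (11 GB) lifts the total to 3452 at 26 GB.
Next best is log-shipper + cache-warmer + feed-ranker + thumbnail-service + search-indexer + webhook-dispatcher at 3427 (26 GB) — short by 25.

3452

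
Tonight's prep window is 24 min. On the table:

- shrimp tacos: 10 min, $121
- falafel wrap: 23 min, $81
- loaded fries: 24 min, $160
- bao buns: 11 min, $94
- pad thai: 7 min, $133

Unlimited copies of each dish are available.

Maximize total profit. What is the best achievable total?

Best packing: 3×pad thai — 21 min, 399 total.
The spare 3 min is too small for any remaining dish, and no exchange beats 399.

399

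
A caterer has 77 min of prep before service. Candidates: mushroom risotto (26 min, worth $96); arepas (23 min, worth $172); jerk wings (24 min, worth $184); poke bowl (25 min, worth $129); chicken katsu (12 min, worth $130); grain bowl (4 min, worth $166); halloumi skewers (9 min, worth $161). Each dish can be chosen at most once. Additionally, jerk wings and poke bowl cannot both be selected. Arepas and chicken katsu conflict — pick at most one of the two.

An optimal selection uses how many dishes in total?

The maximum profit within 77 min is 737.
One optimal bundle: mushroom risotto + jerk wings + chicken katsu + grain bowl + halloumi skewers (75 min).
Every optimal selection uses 5 dishes.

5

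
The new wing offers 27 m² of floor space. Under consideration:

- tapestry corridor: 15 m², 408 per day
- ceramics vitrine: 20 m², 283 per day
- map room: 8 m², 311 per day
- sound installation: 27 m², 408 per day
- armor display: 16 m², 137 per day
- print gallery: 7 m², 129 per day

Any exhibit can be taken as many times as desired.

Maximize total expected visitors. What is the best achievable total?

Density check — map room 38.88, tapestry corridor 27.20, print gallery 18.43, sound installation 15.11 are the best per m².
The ratio ordering already packs tightly: 3×map room, 24 m², 933.

933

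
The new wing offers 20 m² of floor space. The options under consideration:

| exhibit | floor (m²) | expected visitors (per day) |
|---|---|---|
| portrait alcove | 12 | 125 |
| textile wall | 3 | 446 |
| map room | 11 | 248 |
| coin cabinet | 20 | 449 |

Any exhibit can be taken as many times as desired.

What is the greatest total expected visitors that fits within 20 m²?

2676

Taking 6×textile wall: 18 m² used, 2676 in expected visitors.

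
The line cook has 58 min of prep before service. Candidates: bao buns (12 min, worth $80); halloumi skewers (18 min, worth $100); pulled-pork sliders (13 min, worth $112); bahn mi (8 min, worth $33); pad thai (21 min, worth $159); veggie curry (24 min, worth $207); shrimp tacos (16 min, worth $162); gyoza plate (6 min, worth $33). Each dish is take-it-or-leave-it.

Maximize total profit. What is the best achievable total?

482

By profit per min: shrimp tacos 10.12, veggie curry 8.62, pulled-pork sliders 8.62 lead.
Greedy by ratio would take pulled-pork sliders + veggie curry + shrimp tacos: 53 min used, total 481.
Dropping pulled-pork sliders frees 13 min; slotting in bao buns + gyoza plate (18 min) lifts the total to 482 at 58 min.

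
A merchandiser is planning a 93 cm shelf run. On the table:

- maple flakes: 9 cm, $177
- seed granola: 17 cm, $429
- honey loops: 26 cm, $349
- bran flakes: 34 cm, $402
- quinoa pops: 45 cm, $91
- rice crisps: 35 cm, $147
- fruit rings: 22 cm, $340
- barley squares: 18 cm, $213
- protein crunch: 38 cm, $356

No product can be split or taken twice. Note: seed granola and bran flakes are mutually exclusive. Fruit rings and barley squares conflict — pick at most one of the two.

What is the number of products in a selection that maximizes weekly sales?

4

The maximum weekly sales within 93 cm is 1311.
maple flakes + seed granola + honey loops + protein crunch hits 1311 at 90 cm.
All optima have 4 products.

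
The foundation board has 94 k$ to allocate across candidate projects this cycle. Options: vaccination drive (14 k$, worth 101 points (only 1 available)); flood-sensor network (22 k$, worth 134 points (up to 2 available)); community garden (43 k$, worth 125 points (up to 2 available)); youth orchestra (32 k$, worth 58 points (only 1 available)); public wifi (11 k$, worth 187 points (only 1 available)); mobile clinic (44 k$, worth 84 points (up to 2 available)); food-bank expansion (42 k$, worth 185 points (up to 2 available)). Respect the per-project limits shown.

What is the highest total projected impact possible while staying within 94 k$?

The ratio heuristic lands on vaccination drive + 2×flood-sensor network + public wifi (556) but leaves 25 k$ idle.
Replace flood-sensor network with food-bank expansion: the trade gains 51 net, giving 607 at 89 k$.
That's the maximum — no swap from here does better than 607.

607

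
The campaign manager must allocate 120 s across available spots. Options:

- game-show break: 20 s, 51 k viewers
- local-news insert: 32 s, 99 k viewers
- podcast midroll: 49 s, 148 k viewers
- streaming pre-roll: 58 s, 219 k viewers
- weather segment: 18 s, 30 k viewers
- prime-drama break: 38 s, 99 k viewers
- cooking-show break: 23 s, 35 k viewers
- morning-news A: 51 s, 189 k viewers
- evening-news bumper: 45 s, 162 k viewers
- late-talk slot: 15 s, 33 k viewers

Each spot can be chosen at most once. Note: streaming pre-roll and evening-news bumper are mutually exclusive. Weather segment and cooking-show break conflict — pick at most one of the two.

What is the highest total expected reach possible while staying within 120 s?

Taking streaming pre-roll + morning-news A: 109 s used, 408 in expected reach.
Every other selection either busts 120 s or breaks a pairing rule or fails to beat 408.

408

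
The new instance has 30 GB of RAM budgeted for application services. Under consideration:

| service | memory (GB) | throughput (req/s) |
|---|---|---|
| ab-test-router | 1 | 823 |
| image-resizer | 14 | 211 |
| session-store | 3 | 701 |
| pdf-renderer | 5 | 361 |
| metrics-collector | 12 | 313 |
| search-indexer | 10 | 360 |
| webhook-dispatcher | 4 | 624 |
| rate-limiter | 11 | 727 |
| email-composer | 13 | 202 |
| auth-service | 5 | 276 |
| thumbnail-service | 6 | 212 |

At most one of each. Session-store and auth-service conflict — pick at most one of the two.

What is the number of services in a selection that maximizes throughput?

The maximum throughput within 30 GB is 3448.
One optimal bundle: ab-test-router + session-store + pdf-renderer + webhook-dispatcher + rate-limiter + thumbnail-service (30 GB).
Every optimal selection uses 6 services.

6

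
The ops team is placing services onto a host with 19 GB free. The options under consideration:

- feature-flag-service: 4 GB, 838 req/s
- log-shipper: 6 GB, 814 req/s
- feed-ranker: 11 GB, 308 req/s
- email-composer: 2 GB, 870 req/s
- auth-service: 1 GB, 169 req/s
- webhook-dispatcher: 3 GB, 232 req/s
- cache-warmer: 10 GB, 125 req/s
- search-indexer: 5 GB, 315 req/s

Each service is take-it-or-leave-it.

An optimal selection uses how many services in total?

5

Best achievable throughput is 3006.
For example feature-flag-service + log-shipper + email-composer + auth-service + search-indexer achieves it, using 18 GB.
Any selection reaching 3006 contains exactly 5 services.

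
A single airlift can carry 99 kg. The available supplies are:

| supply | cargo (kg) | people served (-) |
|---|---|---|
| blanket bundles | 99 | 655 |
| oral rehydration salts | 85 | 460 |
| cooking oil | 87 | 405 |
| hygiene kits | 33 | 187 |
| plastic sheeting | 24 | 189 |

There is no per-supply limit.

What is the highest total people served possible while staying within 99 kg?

Ranking by ratio (people served/kg): plastic sheeting 7.88, blanket bundles 6.62, hygiene kits 5.67.
The ratio ordering already packs tightly: 4×plastic sheeting, 96 kg, 756.

756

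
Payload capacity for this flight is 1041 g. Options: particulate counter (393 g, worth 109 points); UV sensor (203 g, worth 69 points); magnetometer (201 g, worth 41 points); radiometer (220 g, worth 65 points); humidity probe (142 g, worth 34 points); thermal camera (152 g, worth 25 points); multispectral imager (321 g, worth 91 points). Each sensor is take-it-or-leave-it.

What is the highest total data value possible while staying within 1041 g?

Taking particulate counter + UV sensor + magnetometer + radiometer: 1017 g used, 284 in data value.

284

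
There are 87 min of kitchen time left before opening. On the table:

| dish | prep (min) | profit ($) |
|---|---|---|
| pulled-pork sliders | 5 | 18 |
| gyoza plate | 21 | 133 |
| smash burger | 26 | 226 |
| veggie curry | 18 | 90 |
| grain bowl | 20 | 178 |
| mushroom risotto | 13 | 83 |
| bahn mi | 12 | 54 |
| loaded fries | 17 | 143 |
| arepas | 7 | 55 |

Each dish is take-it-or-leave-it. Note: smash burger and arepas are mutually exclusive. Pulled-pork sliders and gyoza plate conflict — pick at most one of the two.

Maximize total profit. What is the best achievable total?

680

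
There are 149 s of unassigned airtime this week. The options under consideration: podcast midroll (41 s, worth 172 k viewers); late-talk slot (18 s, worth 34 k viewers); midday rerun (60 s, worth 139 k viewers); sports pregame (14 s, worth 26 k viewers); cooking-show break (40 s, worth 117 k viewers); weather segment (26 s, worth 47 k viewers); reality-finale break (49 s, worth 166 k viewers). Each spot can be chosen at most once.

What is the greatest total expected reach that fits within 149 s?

489

Best packing: podcast midroll + late-talk slot + cooking-show break + reality-finale break — 148 s, 489 total.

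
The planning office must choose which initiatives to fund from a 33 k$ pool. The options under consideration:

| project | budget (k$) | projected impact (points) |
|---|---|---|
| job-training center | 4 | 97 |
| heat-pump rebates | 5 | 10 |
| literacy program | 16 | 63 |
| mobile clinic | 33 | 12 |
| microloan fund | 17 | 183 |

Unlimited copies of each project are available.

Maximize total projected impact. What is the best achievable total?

776

By projected impact per k$: job-training center 24.25, microloan fund 10.76, literacy program 3.94, heat-pump rebates 2.00 lead.
The ratio ordering already packs tightly: 8×job-training center, 32 k$, 776.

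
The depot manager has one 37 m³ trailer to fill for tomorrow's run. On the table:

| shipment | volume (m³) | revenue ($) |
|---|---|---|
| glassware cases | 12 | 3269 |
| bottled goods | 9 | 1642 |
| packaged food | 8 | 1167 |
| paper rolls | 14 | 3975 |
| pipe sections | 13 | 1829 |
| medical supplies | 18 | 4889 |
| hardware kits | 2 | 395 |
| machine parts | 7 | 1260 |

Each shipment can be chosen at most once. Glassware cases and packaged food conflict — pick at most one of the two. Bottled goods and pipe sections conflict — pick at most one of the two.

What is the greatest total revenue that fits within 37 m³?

9418

Greedy by ratio would take glassware cases + bottled goods + paper rolls + hardware kits: 37 m³ used, total 9281.
A better packing is glassware cases + medical supplies + machine parts: 37 m³, total 9418.
An exhaustive check of the 256 subsets confirms 9418.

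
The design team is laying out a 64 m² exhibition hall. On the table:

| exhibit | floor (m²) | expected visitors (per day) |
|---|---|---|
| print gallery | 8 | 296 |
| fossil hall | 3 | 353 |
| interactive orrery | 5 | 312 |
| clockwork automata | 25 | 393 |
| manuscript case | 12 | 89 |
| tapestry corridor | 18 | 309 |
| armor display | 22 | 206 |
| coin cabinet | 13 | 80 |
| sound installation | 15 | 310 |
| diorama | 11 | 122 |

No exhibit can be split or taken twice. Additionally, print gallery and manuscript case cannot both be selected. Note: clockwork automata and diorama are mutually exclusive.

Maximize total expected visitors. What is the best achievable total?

By expected visitors per m²: fossil hall 117.67, interactive orrery 62.40, print gallery 37.00 lead.
Best packing: print gallery + fossil hall + interactive orrery + tapestry corridor + sound installation + diorama — 60 m², 1702 total.
An exhaustive check of the 1024 subsets confirms 1702.

1702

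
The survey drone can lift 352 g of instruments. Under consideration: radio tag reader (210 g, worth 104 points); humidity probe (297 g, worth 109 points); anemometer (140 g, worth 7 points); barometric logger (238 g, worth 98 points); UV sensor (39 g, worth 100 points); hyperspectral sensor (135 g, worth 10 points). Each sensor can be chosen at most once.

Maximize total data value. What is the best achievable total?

Greedy by ratio would take radio tag reader + UV sensor: 249 g used, total 204.
The 210 g tied up in radio tag reader is better spent on humidity probe — total rises to 209 (336 g).
Every other selection either busts 352 g or fails to beat 209.

209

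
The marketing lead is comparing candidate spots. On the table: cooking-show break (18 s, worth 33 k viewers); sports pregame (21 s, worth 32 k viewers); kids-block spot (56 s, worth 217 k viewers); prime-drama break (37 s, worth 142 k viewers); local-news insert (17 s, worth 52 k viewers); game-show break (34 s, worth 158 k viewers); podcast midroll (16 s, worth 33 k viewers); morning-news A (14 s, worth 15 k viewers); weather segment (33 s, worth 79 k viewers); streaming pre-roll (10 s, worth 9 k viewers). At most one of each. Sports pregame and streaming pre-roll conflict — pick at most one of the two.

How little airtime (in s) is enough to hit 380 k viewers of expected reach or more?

100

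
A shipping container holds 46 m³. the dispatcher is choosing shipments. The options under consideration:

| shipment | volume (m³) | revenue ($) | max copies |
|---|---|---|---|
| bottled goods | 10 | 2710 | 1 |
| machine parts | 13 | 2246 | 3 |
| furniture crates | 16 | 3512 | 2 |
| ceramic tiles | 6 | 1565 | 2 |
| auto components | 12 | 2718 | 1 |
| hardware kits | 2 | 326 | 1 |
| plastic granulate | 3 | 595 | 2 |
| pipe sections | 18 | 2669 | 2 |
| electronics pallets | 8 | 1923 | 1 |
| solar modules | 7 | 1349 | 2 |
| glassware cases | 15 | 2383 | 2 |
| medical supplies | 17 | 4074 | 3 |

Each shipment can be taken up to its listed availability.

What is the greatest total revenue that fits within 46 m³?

Ranking by ratio (revenue/m³): bottled goods 271.00, ceramic tiles 260.83, electronics pallets 240.38.
The ratio heuristic lands on bottled goods + 2×ceramic tiles + auto components + plastic granulate + electronics pallets (11076) but leaves 1 m³ idle.
But 2×ceramic tiles + 2×medical supplies fits in 46 m³ and reaches 11278.
That's the maximum — no swap from here does better than 11278.

11278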